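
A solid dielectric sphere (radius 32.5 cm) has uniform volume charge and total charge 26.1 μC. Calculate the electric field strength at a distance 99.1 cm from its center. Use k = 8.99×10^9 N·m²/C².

|E| ≈ 2.39e5 N/C

By spherical symmetry E is radial; choose a Gaussian sphere of radius r = 99.1 cm (r > R, so the entire charge is enclosed).
Q_enc = 26.1 μC = 2.61e-5 C.
By Gauss's law, ∮E·dA = E·4πr² = Q_enc/ε₀.
E = k|Q_enc|/r² = (8.99×10^9)(2.61e-5)/(0.991)² = 2.39e5 N/C.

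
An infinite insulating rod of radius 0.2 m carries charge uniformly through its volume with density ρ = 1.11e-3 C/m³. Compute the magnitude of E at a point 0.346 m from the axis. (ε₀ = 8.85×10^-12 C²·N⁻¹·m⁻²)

E ≈ 7.25×10^6 N/C

Coaxial Gaussian cylinder, radius r = 0.346 m, length L (r > 0.2 m, full cross-section enclosed).
λ_enc = ρ·πR² = (1.11×10^-3)π(0.2)² = 1.395×10^-4 C/m.
Gauss's law: E·2πrL = λ_enc L/ε₀.
E = |λ_enc|/(2πε₀r) = (1.395×10^-4)/(2π·8.85×10^-12·0.346) = 7.25×10^6 N/C.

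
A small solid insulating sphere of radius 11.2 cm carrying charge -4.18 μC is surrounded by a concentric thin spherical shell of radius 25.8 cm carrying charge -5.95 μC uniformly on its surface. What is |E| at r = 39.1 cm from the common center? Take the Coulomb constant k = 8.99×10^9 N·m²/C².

Symmetry ⇒ E = E(r) r̂. Gaussian sphere of radius r = 39.1 cm (r > 25.8 cm, enclosing both).
Q_enc = (-4.18 μC) + (-5.95 μC) = -1.013×10^-5 C.
Gauss's law: E·4πr² = Q_enc/ε₀.
E = k|Q_enc|/r² = (8.99×10^9)(1.013×10^-5)/(0.391)² = 5.96e5 N/C.

E ≈ 5.96e5 V/m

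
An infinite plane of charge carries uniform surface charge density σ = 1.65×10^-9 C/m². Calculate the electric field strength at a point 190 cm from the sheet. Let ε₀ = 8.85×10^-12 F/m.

Choose a cylindrical pillbox piercing the sheet, end faces (area A) parallel to it.
Flux Φ = 2EA and Q_enc = σA, so 2EA = σA/ε₀ ⇒ E = |σ|/(2ε₀), independent of distance.
E = |σ|/(2ε₀) = (1.65×10^-9)/(2·8.85×10^-12) = 93.2 N/C.

|E| ≈ 93.2 V/m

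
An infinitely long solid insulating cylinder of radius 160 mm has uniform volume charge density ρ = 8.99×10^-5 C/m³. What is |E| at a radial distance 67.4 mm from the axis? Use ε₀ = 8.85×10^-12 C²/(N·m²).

By cylindrical symmetry E is radial; use a coaxial Gaussian cylinder of radius 67.4 mm and length L (r < R).
Charge inside radius r per length L is ρ·πr²·L, so λ_enc = ρπr² = 1.283×10^-6 C/m.
Gauss's law: E·2πrL = λ_enc L/ε₀.
E = |λ_enc|/(2πε₀r) = (1.283×10^-6)/(2π·8.85×10^-12·0.0674) = 3.42×10^5 N/C.

E = 3.42×10^5 N/C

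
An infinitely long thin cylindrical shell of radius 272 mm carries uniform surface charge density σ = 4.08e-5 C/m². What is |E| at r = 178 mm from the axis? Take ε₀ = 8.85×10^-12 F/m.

By cylindrical symmetry E is radial; use a coaxial Gaussian cylinder of radius 178 mm and length L (r < 272 mm, inside the shell).
All the surface charge lies outside this cylinder: Q_enc = 0, hence E = 0.

E = 0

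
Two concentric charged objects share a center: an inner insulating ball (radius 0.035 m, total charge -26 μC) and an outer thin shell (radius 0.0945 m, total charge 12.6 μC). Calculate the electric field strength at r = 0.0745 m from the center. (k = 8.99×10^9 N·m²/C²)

4.21×10^7 N/C

Use a concentric Gaussian sphere at r = 0.0745 m (between the bodies, 0.035 m < r < 0.0945 m).
Only the inner charge is enclosed; the outer shell contributes nothing inside itself. Q_enc = -26 μC = -2.60×10^-5 C.
Gauss's law: E·4πr² = Q_enc/ε₀.
E = k|Q_enc|/r² = (8.99×10^9)(2.60×10^-5)/(0.0745)² = 4.21×10^7 N/C.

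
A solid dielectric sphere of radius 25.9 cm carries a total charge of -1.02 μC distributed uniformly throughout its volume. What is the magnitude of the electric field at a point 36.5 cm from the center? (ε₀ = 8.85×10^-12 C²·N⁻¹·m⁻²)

E ≈ 6.88×10^4 V/m

Symmetry ⇒ E = E(r) r̂. Gaussian sphere of radius r = 36.5 cm (r > R, so the entire charge is enclosed).
Q_enc = -1.02 μC = -1.02×10^-6 C.
Since E is radial and uniform over the Gaussian sphere, Φ = E·4πr² = Q_enc/ε₀.
E = |Q_enc|/(4πε₀r²) = (1.02×10^-6)/(4π·8.85×10^-12·(0.365)²) = 6.88e4 N/C.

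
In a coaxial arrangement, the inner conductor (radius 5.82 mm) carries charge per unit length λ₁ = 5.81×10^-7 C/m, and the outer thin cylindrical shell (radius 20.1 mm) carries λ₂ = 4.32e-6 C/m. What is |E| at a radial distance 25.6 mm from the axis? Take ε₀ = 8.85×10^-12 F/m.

E = 3.44×10^6 N/C

By cylindrical symmetry E is radial; use a coaxial Gaussian cylinder of radius 25.6 mm and length L (r > 20.1 mm, enclosing both).
λ_enc = λ₁ + λ₂ = (5.81e-7) + (4.32×10^-6) = 4.901×10^-6 C/m.
Gauss's law: E·2πrL = λ_enc L/ε₀.
E = |λ_enc|/(2πε₀r) = (4.901e-6)/(2π·8.85×10^-12·0.0256) = 3.44e6 N/C.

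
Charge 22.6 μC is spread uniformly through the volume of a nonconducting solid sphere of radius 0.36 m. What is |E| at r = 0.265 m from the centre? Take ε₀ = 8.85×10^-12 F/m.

|E| ≈ 1.15×10^6 V/m

Use a concentric Gaussian sphere at r = 0.265 m (r < R).
For a uniform sphere the enclosed fraction is (r/R)³, so Q_enc = (22.6 μC)(0.265/0.36)³ = 9.014×10^-6 C.
Applying ∮E·dA = Q_enc/ε₀ with Φ = E(4πr²):
E = |Q_enc|/(4πε₀r²) = (9.014e-6)/(4π·8.85×10^-12·(0.265)²) = 1.15×10^6 N/C.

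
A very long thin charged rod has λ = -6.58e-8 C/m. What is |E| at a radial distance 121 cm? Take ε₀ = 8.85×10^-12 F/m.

Take a coaxial cylindrical Gaussian surface of radius r = 121 cm and length L.
Q_enc = λL, so λ_enc = -6.58×10^-8 C/m.
Gauss's law: E·2πrL = λ_enc L/ε₀.
E = |λ_enc|/(2πε₀r) = (6.58×10^-8)/(2π·8.85×10^-12·1.21) = 978 N/C.

E ≈ 978 V/m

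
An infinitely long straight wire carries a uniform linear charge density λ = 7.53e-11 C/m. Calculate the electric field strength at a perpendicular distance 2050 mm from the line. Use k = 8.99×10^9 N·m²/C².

Coaxial Gaussian cylinder, radius r = 2050 mm, length L.
Q_enc = λL, so λ_enc = 7.53e-11 C/m.
Gauss's law: E·2πrL = λ_enc L/ε₀.
E = 2k|λ_enc|/r = 2(8.99×10^9)(7.53e-11)/(2.05) = 0.66 N/C.

E = 0.66 V/m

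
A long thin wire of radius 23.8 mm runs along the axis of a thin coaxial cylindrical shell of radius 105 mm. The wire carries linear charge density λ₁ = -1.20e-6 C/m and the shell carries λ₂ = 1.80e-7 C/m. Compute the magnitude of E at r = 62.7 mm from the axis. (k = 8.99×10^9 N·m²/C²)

|E| ≈ 3.44×10^5 N/C

Choose a coaxial cylinder of radius r = 62.7 mm (arbitrary length L) as the Gaussian surface (between the conductors, 23.8 mm < r < 105 mm).
Only the inner wire is enclosed; the outer shell contributes nothing inside itself. λ_enc = λ₁ = -1.20×10^-6 C/m.
Since E is radial and uniform over the curved surface, Φ = E·2πrL = Q_enc/ε₀ = λ_enc L/ε₀.
E = 2k|λ_enc|/r = 2(8.99×10^9)(1.20e-6)/(0.0627) = 3.44×10^5 N/C.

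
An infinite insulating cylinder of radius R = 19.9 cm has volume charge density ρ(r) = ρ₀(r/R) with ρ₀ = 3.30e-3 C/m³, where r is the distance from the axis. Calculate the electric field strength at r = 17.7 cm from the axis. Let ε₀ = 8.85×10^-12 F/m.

Choose a coaxial cylinder of radius r = 17.7 cm (arbitrary length L) as the Gaussian surface (r < R).
Integrating ρ over the cross-section to radius r: λ_enc = (2πρ₀/R) ∫₀^r r'^2 dr' = 2πρ₀ r^3/(3·R) = 1.926×10^-4 C/m.
Gauss's law: E·2πrL = λ_enc L/ε₀.
E = |λ_enc|/(2πε₀r) = (1.926×10^-4)/(2π·8.85×10^-12·0.177) = 1.96e7 N/C.

|E| = 1.96×10^7 N/C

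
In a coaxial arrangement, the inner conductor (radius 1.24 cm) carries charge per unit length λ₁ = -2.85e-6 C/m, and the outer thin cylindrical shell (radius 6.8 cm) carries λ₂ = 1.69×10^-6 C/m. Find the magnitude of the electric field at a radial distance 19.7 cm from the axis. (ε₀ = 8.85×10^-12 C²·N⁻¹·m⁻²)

|E| ≈ 1.06e5 V/m

Take a coaxial cylindrical Gaussian surface of radius r = 19.7 cm and length L (r > 6.8 cm, enclosing both).
λ_enc = λ₁ + λ₂ = (-2.85×10^-6) + (1.69×10^-6) = -1.16×10^-6 C/m.
Applying ∮E·dA = Q_enc/ε₀ with the end caps contributing no flux:
E = |λ_enc|/(2πε₀r) = (1.16×10^-6)/(2π·8.85×10^-12·0.197) = 1.06×10^5 N/C.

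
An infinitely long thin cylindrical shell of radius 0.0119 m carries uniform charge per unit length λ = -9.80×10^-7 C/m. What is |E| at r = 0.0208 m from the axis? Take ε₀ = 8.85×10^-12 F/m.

Take a coaxial cylindrical Gaussian surface of radius r = 0.0208 m and length L (r > 0.0119 m).
The full line charge is enclosed: λ_enc = -9.80×10^-7 C/m.
Since E is radial and uniform over the curved surface, Φ = E·2πrL = Q_enc/ε₀ = λ_enc L/ε₀.
E = |λ_enc|/(2πε₀r) = (9.80e-7)/(2π·8.85×10^-12·0.0208) = 8.47e5 N/C.

|E| = 8.47e5 N/C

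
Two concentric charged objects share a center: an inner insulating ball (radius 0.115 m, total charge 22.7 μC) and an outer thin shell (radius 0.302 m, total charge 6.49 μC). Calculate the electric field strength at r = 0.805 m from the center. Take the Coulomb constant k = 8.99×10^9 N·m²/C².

Symmetry ⇒ E = E(r) r̂. Gaussian sphere of radius r = 0.805 m (r > 0.302 m, enclosing both).
Q_enc = (22.7 μC) + (6.49 μC) = 2.919e-5 C.
By Gauss's law, ∮E·dA = E·4πr² = Q_enc/ε₀.
E = k|Q_enc|/r² = (8.99×10^9)(2.919×10^-5)/(0.805)² = 4.05×10^5 N/C.

4.05×10^5 N/C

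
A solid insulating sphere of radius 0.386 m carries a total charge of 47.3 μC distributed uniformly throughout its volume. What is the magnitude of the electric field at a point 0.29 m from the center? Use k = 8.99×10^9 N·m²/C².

Take a concentric spherical Gaussian surface of radius r = 0.29 m (r < R).
Only the charge within r is enclosed: Q_enc = Q·(r/R)³ = (47.3 μC)·(0.29 m/0.386 m)³ = 2.006e-5 C.
Gauss's law: E·4πr² = Q_enc/ε₀.
E = k|Q_enc|/r² = (8.99×10^9)(2.006×10^-5)/(0.29)² = 2.14×10^6 N/C.

2.14×10^6 V/m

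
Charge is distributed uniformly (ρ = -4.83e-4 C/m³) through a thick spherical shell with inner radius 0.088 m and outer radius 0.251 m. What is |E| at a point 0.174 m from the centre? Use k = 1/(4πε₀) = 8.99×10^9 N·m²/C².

E ≈ 2.76×10^6 N/C

Symmetry ⇒ E = E(r) r̂. Gaussian sphere of radius r = 0.174 m (within the shell material, 0.088 m < r < 0.251 m).
Enclosed charge is the volume from a to r: Q_enc = (4π/3)ρ(r³ − a³) = -9.279×10^-6 C.
Applying ∮E·dA = Q_enc/ε₀ with Φ = E(4πr²):
E = k|Q_enc|/r² = (8.99×10^9)(9.279e-6)/(0.174)² = 2.76×10^6 N/C.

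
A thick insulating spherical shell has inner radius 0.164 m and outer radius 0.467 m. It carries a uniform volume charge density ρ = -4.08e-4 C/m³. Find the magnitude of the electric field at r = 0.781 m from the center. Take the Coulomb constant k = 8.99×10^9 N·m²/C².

2.45e6 N/C

By spherical symmetry E is radial; choose a Gaussian sphere of radius r = 0.781 m (r > 0.467 m, enclosing the whole shell).
Q_enc = ρ·(4π/3)(b³ − a³) = (-4.08×10^-4)·(4π/3)·((0.467)³ − (0.164)³) = -1.665×10^-4 C.
By Gauss's law, ∮E·dA = E·4πr² = Q_enc/ε₀.
E = k|Q_enc|/r² = (8.99×10^9)(1.665×10^-4)/(0.781)² = 2.45e6 N/C.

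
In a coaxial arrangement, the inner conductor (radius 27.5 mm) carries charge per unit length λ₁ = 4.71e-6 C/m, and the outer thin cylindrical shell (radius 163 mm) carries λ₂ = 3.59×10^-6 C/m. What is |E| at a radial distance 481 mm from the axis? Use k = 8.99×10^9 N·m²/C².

|E| ≈ 3.10×10^5 N/C

By cylindrical symmetry E is radial; use a coaxial Gaussian cylinder of radius 481 mm and length L (r > 163 mm, enclosing both).
λ_enc = λ₁ + λ₂ = (4.71e-6) + (3.59×10^-6) = 8.30×10^-6 C/m.
Gauss's law: E·2πrL = λ_enc L/ε₀.
E = 2k|λ_enc|/r = 2(8.99×10^9)(8.30e-6)/(0.481) = 3.10×10^5 N/C.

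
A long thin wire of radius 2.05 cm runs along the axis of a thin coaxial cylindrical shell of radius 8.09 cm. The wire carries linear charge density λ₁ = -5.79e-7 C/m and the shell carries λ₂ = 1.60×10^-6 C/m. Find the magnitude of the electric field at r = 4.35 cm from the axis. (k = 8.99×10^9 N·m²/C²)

Coaxial Gaussian cylinder, radius r = 4.35 cm, length L (between the conductors, 2.05 cm < r < 8.09 cm).
Only the inner wire is enclosed; the outer shell contributes nothing inside itself. λ_enc = λ₁ = -5.79×10^-7 C/m.
Applying ∮E·dA = Q_enc/ε₀ with the end caps contributing no flux:
E = 2k|λ_enc|/r = 2(8.99×10^9)(5.79×10^-7)/(0.0435) = 2.39×10^5 N/C.

|E| ≈ 2.39×10^5 V/m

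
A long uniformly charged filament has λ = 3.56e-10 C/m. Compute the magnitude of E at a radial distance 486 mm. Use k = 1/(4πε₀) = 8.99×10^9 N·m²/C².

13.2 N/C

Choose a coaxial cylinder of radius r = 486 mm (arbitrary length L) as the Gaussian surface.
Q_enc = λL, so λ_enc = 3.56×10^-10 C/m.
Gauss's law: E·2πrL = λ_enc L/ε₀.
E = 2k|λ_enc|/r = 2(8.99×10^9)(3.56×10^-10)/(0.486) = 13.2 N/C.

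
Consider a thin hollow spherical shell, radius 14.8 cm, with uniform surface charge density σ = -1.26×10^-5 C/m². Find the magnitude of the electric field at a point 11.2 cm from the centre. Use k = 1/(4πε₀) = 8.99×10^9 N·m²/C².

E = 0

Use a concentric Gaussian sphere at r = 11.2 cm (inside the shell, r < 14.8 cm).
No charge lies within this surface, so Q_enc = 0 and Gauss's law gives E·4πr² = 0 ⇒ E = 0.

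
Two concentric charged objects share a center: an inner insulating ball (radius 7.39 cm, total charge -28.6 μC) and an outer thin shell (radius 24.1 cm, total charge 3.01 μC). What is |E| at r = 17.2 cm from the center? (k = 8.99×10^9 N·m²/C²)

|E| = 8.69×10^6 N/C

Take a concentric spherical Gaussian surface of radius r = 17.2 cm (between the bodies, 7.39 cm < r < 24.1 cm).
The shell at 24.1 cm lies outside the Gaussian surface, so Q_enc = -28.6 μC = -2.86×10^-5 C.
By Gauss's law, ∮E·dA = E·4πr² = Q_enc/ε₀.
E = k|Q_enc|/r² = (8.99×10^9)(2.86×10^-5)/(0.172)² = 8.69×10^6 N/C.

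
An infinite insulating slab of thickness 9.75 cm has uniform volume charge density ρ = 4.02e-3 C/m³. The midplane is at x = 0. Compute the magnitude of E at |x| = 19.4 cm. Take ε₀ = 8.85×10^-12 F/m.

E = 2.21×10^7 V/m

The point |x| = 19.4 cm lies outside the slab (half-thickness 0.04875 m). A symmetric pillbox spanning the full slab encloses Q_enc = ρ·d·A.
Flux = 2EA ⇒ E = |ρ|d/(2ε₀), independent of distance outside.
E = (4.02e-3)(0.0975)/(2·8.85×10^-12) = 2.21×10^7 N/C.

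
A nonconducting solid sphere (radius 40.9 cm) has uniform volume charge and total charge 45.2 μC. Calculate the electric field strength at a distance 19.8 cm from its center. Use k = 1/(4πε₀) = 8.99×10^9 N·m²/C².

Symmetry ⇒ E = E(r) r̂. Gaussian sphere of radius r = 19.8 cm (r < R).
Only the charge within r is enclosed: Q_enc = Q·(r/R)³ = (45.2 μC)·(19.8 cm/40.9 cm)³ = 5.128×10^-6 C.
Applying ∮E·dA = Q_enc/ε₀ with Φ = E(4πr²):
E = k|Q_enc|/r² = (8.99×10^9)(5.128×10^-6)/(0.198)² = 1.18e6 N/C.

E ≈ 1.18×10^6 N/C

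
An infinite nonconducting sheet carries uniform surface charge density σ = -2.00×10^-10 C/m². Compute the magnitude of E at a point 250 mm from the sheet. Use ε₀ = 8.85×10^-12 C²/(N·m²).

E = 11.3 N/C

Choose a cylindrical pillbox piercing the sheet, end faces (area A) parallel to it.
Flux Φ = 2EA and Q_enc = σA, so 2EA = σA/ε₀ ⇒ E = |σ|/(2ε₀), independent of distance.
E = |σ|/(2ε₀) = (2.00×10^-10)/(2·8.85×10^-12) = 11.3 N/C.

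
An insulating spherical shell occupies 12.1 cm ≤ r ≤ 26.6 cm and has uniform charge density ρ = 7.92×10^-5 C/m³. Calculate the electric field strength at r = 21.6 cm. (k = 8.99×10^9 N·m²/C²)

|E| ≈ 5.31×10^5 V/m

Take a concentric spherical Gaussian surface of radius r = 21.6 cm (within the shell material, 12.1 cm < r < 26.6 cm).
Only the shell between 12.1 cm and r is enclosed: Q_enc = ρ·(4π/3)(r³ − a³) = (7.92e-5)·(4π/3)·((0.216)³ − (0.121)³) = 2.756×10^-6 C.
Gauss's law: E·4πr² = Q_enc/ε₀.
E = k|Q_enc|/r² = (8.99×10^9)(2.756e-6)/(0.216)² = 5.31e5 N/C.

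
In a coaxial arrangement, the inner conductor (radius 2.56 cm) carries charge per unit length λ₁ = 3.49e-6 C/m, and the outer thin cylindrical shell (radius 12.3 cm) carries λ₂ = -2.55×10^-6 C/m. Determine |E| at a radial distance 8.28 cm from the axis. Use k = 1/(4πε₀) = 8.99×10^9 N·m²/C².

E = 7.58×10^5 N/C

Coaxial Gaussian cylinder, radius r = 8.28 cm, length L (between the conductors, 2.56 cm < r < 12.3 cm).
The shell at 12.3 cm lies outside the Gaussian surface, so λ_enc = λ₁ = 3.49e-6 C/m.
Applying ∮E·dA = Q_enc/ε₀ with the end caps contributing no flux:
E = 2k|λ_enc|/r = 2(8.99×10^9)(3.49×10^-6)/(0.0828) = 7.58×10^5 N/C.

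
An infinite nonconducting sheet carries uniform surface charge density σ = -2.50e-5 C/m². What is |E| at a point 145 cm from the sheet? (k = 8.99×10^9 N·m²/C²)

By planar symmetry E is perpendicular to the sheet and uniform; use a Gaussian pillbox with flat faces of area A on each side of the sheet.
Only the two end caps contribute flux: Φ = 2EA. With Q_enc = σA, Gauss's law gives E = |σ|/(2ε₀).
E = 2πk|σ| = 2π(8.99×10^9)(2.50×10^-5) = 1.41×10^6 N/C.

|E| = 1.41e6 N/C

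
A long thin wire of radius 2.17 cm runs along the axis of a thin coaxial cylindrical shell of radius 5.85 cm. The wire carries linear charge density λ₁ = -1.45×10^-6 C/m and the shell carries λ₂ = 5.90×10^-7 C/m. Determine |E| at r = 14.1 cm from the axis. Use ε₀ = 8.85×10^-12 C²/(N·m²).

By cylindrical symmetry E is radial; use a coaxial Gaussian cylinder of radius 14.1 cm and length L (r > 5.85 cm, enclosing both).
λ_enc = λ₁ + λ₂ = (-1.45e-6) + (5.90e-7) = -8.60×10^-7 C/m.
Since E is radial and uniform over the curved surface, Φ = E·2πrL = Q_enc/ε₀ = λ_enc L/ε₀.
E = |λ_enc|/(2πε₀r) = (8.60×10^-7)/(2π·8.85×10^-12·0.141) = 1.10×10^5 N/C.

|E| ≈ 1.10×10^5 N/C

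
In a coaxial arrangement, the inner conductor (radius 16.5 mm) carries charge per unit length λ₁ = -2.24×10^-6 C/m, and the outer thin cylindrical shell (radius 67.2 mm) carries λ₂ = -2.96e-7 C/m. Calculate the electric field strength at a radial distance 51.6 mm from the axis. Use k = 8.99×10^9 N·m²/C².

7.81×10^5 N/C

Coaxial Gaussian cylinder, radius r = 51.6 mm, length L (between the conductors, 16.5 mm < r < 67.2 mm).
Only the inner wire is enclosed; the outer shell contributes nothing inside itself. λ_enc = λ₁ = -2.24×10^-6 C/m.
Since E is radial and uniform over the curved surface, Φ = E·2πrL = Q_enc/ε₀ = λ_enc L/ε₀.
E = 2k|λ_enc|/r = 2(8.99×10^9)(2.24e-6)/(0.0516) = 7.81×10^5 N/C.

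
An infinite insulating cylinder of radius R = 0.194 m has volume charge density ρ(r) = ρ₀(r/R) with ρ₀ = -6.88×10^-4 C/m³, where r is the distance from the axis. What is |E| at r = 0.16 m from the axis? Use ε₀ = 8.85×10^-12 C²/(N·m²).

Take a coaxial cylindrical Gaussian surface of radius r = 0.16 m and length L (r < R).
Integrating ρ over the cross-section to radius r: λ_enc = (2πρ₀/R) ∫₀^r r'^2 dr' = 2πρ₀ r^3/(3·R) = -3.042e-5 C/m.
Since E is radial and uniform over the curved surface, Φ = E·2πrL = Q_enc/ε₀ = λ_enc L/ε₀.
E = |λ_enc|/(2πε₀r) = (3.042×10^-5)/(2π·8.85×10^-12·0.16) = 3.42e6 N/C.

E = 3.42×10^6 V/m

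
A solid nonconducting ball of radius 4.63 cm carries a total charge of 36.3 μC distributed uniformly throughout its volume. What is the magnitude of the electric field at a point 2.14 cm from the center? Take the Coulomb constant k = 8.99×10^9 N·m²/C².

Use a concentric Gaussian sphere at r = 2.14 cm (r < R).
Only the charge within r is enclosed: Q_enc = Q·(r/R)³ = (36.3 μC)·(2.14 cm/4.63 cm)³ = 3.584×10^-6 C.
Since E is radial and uniform over the Gaussian sphere, Φ = E·4πr² = Q_enc/ε₀.
E = k|Q_enc|/r² = (8.99×10^9)(3.584e-6)/(0.0214)² = 7.04×10^7 N/C.

|E| = 7.04×10^7 V/m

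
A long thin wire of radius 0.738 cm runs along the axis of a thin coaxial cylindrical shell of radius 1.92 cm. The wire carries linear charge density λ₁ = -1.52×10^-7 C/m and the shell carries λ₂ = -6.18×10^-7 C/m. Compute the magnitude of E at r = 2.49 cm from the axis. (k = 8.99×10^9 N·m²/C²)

E = 5.56e5 N/C

Coaxial Gaussian cylinder, radius r = 2.49 cm, length L (r > 1.92 cm, enclosing both).
λ_enc = λ₁ + λ₂ = (-1.52e-7) + (-6.18×10^-7) = -7.70×10^-7 C/m.
Gauss's law: E·2πrL = λ_enc L/ε₀.
E = 2k|λ_enc|/r = 2(8.99×10^9)(7.70×10^-7)/(0.0249) = 5.56e5 N/C.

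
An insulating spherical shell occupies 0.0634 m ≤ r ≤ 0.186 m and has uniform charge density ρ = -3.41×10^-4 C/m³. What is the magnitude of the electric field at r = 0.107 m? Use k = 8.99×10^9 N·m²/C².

1.09×10^6 N/C

By spherical symmetry E is radial; choose a Gaussian sphere of radius r = 0.107 m (within the shell material, 0.0634 m < r < 0.186 m).
Enclosed charge is the volume from a to r: Q_enc = (4π/3)ρ(r³ − a³) = -1.386×10^-6 C.
By Gauss's law, ∮E·dA = E·4πr² = Q_enc/ε₀.
E = k|Q_enc|/r² = (8.99×10^9)(1.386×10^-6)/(0.107)² = 1.09×10^6 N/C.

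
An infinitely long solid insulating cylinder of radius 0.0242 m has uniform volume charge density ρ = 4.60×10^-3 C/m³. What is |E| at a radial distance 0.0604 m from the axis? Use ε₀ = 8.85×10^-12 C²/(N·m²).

|E| = 2.52e6 V/m

Coaxial Gaussian cylinder, radius r = 0.0604 m, length L (r > 0.0242 m, full cross-section enclosed).
λ_enc = ρ·πR² = (4.60e-3)π(0.0242)² = 8.463×10^-6 C/m.
Since E is radial and uniform over the curved surface, Φ = E·2πrL = Q_enc/ε₀ = λ_enc L/ε₀.
E = |λ_enc|/(2πε₀r) = (8.463×10^-6)/(2π·8.85×10^-12·0.0604) = 2.52×10^6 N/C.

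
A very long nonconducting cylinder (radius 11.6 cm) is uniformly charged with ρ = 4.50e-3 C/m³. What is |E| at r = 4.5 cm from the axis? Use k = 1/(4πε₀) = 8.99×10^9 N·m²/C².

E = 1.14e7 V/m

Choose a coaxial cylinder of radius r = 4.5 cm (arbitrary length L) as the Gaussian surface (r < R).
Charge inside radius r per length L is ρ·πr²·L, so λ_enc = ρπr² = 2.863×10^-5 C/m.
Applying ∮E·dA = Q_enc/ε₀ with the end caps contributing no flux:
E = 2k|λ_enc|/r = 2(8.99×10^9)(2.863e-5)/(0.045) = 1.14e7 N/C.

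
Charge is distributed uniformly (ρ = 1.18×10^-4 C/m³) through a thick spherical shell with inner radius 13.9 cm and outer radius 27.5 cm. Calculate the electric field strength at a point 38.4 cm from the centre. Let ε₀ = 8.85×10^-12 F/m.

E = 5.46×10^5 N/C

By spherical symmetry E is radial; choose a Gaussian sphere of radius r = 38.4 cm (r > 27.5 cm, enclosing the whole shell).
Q_enc = ρ·(4π/3)(b³ − a³) = (1.18×10^-4)·(4π/3)·((0.275)³ − (0.139)³) = 8.952e-6 C.
By Gauss's law, ∮E·dA = E·4πr² = Q_enc/ε₀.
E = |Q_enc|/(4πε₀r²) = (8.952×10^-6)/(4π·8.85×10^-12·(0.384)²) = 5.46×10^5 N/C.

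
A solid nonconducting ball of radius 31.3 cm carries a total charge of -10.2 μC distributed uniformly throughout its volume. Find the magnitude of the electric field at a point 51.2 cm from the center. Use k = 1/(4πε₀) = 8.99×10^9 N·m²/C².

Take a concentric spherical Gaussian surface of radius r = 51.2 cm (r > R, so the entire charge is enclosed).
Q_enc = -10.2 μC = -1.02e-5 C.
By Gauss's law, ∮E·dA = E·4πr² = Q_enc/ε₀.
E = k|Q_enc|/r² = (8.99×10^9)(1.02×10^-5)/(0.512)² = 3.50×10^5 N/C.

3.50e5 N/C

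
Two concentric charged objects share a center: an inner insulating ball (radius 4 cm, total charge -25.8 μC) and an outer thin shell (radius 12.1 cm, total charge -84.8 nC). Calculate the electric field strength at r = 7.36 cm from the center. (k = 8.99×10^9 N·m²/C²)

|E| = 4.28e7 N/C

Use a concentric Gaussian sphere at r = 7.36 cm (between the bodies, 4 cm < r < 12.1 cm).
Only the inner charge is enclosed; the outer shell contributes nothing inside itself. Q_enc = -25.8 μC = -2.58e-5 C.
Since E is radial and uniform over the Gaussian sphere, Φ = E·4πr² = Q_enc/ε₀.
E = k|Q_enc|/r² = (8.99×10^9)(2.58×10^-5)/(0.0736)² = 4.28e7 N/C.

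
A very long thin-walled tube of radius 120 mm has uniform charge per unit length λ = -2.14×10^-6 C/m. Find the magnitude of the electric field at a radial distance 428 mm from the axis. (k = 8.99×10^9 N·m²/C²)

By cylindrical symmetry E is radial; use a coaxial Gaussian cylinder of radius 428 mm and length L (r > 120 mm).
The full line charge is enclosed: λ_enc = -2.14×10^-6 C/m.
Since E is radial and uniform over the curved surface, Φ = E·2πrL = Q_enc/ε₀ = λ_enc L/ε₀.
E = 2k|λ_enc|/r = 2(8.99×10^9)(2.14e-6)/(0.428) = 8.99×10^4 N/C.

E ≈ 8.99×10^4 V/m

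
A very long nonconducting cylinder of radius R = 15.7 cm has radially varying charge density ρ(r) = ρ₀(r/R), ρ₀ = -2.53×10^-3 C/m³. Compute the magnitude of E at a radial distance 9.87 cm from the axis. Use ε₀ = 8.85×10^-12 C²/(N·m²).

Choose a coaxial cylinder of radius r = 9.87 cm (arbitrary length L) as the Gaussian surface (r < R).
Integrating ρ over the cross-section to radius r: λ_enc = (2πρ₀/R) ∫₀^r r'^2 dr' = 2πρ₀ r^3/(3·R) = -3.245×10^-5 C/m.
Applying ∮E·dA = Q_enc/ε₀ with the end caps contributing no flux:
E = |λ_enc|/(2πε₀r) = (3.245×10^-5)/(2π·8.85×10^-12·0.0987) = 5.91×10^6 N/C.

E ≈ 5.91×10^6 V/m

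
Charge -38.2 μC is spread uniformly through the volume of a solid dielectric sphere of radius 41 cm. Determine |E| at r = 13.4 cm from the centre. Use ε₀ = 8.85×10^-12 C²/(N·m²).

E = 6.68×10^5 N/C

Take a concentric spherical Gaussian surface of radius r = 13.4 cm (r < R).
Only the charge within r is enclosed: Q_enc = Q·(r/R)³ = (-38.2 μC)·(13.4 cm/41 cm)³ = -1.334×10^-6 C.
Applying ∮E·dA = Q_enc/ε₀ with Φ = E(4πr²):
E = |Q_enc|/(4πε₀r²) = (1.334×10^-6)/(4π·8.85×10^-12·(0.134)²) = 6.68e5 N/C.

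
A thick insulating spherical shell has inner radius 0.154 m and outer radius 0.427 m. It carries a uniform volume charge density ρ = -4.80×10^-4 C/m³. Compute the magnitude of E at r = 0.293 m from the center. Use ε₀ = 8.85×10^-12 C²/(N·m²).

E ≈ 4.53×10^6 N/C

By spherical symmetry E is radial; choose a Gaussian sphere of radius r = 0.293 m (within the shell material, 0.154 m < r < 0.427 m).
Enclosed charge is the volume from a to r: Q_enc = (4π/3)ρ(r³ − a³) = -4.323×10^-5 C.
Gauss's law: E·4πr² = Q_enc/ε₀.
E = |Q_enc|/(4πε₀r²) = (4.323×10^-5)/(4π·8.85×10^-12·(0.293)²) = 4.53×10^6 N/C.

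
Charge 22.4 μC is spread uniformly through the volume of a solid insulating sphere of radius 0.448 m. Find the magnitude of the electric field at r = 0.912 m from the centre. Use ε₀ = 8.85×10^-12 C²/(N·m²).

|E| = 2.42×10^5 N/C

Symmetry ⇒ E = E(r) r̂. Gaussian sphere of radius r = 0.912 m (r > R, so the entire charge is enclosed).
Q_enc = 22.4 μC = 2.24e-5 C.
By Gauss's law, ∮E·dA = E·4πr² = Q_enc/ε₀.
E = |Q_enc|/(4πε₀r²) = (2.24e-5)/(4π·8.85×10^-12·(0.912)²) = 2.42×10^5 N/C.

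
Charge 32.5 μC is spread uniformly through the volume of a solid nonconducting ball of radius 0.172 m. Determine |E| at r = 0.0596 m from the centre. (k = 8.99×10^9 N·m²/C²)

Symmetry ⇒ E = E(r) r̂. Gaussian sphere of radius r = 0.0596 m (r < R).
Only the charge within r is enclosed: Q_enc = Q·(r/R)³ = (32.5 μC)·(0.0596 m/0.172 m)³ = 1.352×10^-6 C.
Gauss's law: E·4πr² = Q_enc/ε₀.
E = k|Q_enc|/r² = (8.99×10^9)(1.352e-6)/(0.0596)² = 3.42×10^6 N/C.

|E| ≈ 3.42×10^6 N/C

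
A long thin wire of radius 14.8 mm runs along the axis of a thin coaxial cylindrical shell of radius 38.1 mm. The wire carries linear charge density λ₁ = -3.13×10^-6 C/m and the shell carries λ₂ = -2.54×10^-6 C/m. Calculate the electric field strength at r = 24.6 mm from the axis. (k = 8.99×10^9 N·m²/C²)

By cylindrical symmetry E is radial; use a coaxial Gaussian cylinder of radius 24.6 mm and length L (between the conductors, 14.8 mm < r < 38.1 mm).
Only the inner wire is enclosed; the outer shell contributes nothing inside itself. λ_enc = λ₁ = -3.13×10^-6 C/m.
By Gauss's law (flux through the curved wall only), E·2πrL = λ_enc L/ε₀.
E = 2k|λ_enc|/r = 2(8.99×10^9)(3.13×10^-6)/(0.0246) = 2.29×10^6 N/C.

E ≈ 2.29e6 N/C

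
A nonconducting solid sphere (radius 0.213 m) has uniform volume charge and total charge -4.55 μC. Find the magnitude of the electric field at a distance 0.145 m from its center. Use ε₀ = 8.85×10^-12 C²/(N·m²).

E = 6.14×10^5 N/C

Symmetry ⇒ E = E(r) r̂. Gaussian sphere of radius r = 0.145 m (r < R).
Only the charge within r is enclosed: Q_enc = Q·(r/R)³ = (-4.55 μC)·(0.145 m/0.213 m)³ = -1.435e-6 C.
Applying ∮E·dA = Q_enc/ε₀ with Φ = E(4πr²):
E = |Q_enc|/(4πε₀r²) = (1.435×10^-6)/(4π·8.85×10^-12·(0.145)²) = 6.14e5 N/C.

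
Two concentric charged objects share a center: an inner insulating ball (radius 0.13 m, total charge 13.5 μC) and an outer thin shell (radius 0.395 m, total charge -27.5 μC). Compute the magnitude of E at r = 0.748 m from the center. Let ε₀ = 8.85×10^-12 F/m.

Take a concentric spherical Gaussian surface of radius r = 0.748 m (r > 0.395 m, enclosing both).
Q_enc = (13.5 μC) + (-27.5 μC) = -1.40×10^-5 C.
Applying ∮E·dA = Q_enc/ε₀ with Φ = E(4πr²):
E = |Q_enc|/(4πε₀r²) = (1.40e-5)/(4π·8.85×10^-12·(0.748)²) = 2.25×10^5 N/C.

2.25×10^5 N/C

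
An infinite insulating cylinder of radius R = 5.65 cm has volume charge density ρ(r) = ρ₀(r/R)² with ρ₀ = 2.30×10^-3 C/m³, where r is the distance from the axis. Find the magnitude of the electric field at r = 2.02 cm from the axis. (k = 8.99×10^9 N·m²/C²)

By cylindrical symmetry E is radial; use a coaxial Gaussian cylinder of radius 2.02 cm and length L (r < R).
λ_enc = ∫₀^r ρ(r')·2πr' dr' = (2πρ₀/R²)·r^4/4 = 1.884e-7 C/m.
By Gauss's law (flux through the curved wall only), E·2πrL = λ_enc L/ε₀.
E = 2k|λ_enc|/r = 2(8.99×10^9)(1.884e-7)/(0.0202) = 1.68×10^5 N/C.

|E| ≈ 1.68×10^5 N/C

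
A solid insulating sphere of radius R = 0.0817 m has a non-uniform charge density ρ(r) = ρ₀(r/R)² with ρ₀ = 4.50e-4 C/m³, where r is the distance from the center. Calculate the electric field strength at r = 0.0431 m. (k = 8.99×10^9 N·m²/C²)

1.22×10^5 N/C

By spherical symmetry E is radial; choose a Gaussian sphere of radius r = 0.0431 m (r < R).
Q_enc = ∫₀^r ρ(r')·4πr'² dr' = (4πρ₀/R²) ∫₀^r r'^4 dr' = 4πρ₀ r^5/(5·R²) = 2.52e-8 C.
Applying ∮E·dA = Q_enc/ε₀ with Φ = E(4πr²):
E = k|Q_enc|/r² = (8.99×10^9)(2.52e-8)/(0.0431)² = 1.22×10^5 N/C.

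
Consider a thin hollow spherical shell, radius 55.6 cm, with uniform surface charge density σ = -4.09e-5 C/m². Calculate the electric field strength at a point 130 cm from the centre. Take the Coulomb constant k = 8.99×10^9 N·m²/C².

|E| ≈ 8.45×10^5 N/C

Take a concentric spherical Gaussian surface of radius r = 130 cm (r > 55.6 cm).
The entire shell is enclosed: Q_enc = σ·4πR² = (-4.09×10^-5)·4π·(0.556)² = -1.589e-4 C.
By Gauss's law, ∮E·dA = E·4πr² = Q_enc/ε₀.
E = k|Q_enc|/r² = (8.99×10^9)(1.589×10^-4)/(1.3)² = 8.45×10^5 N/C.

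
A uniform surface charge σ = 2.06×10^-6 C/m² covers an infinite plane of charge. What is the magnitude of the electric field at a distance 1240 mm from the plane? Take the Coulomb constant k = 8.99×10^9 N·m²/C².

E ≈ 1.16×10^5 N/C

Choose a cylindrical pillbox piercing the sheet, end faces (area A) parallel to it.
Only the two end caps contribute flux: Φ = 2EA. With Q_enc = σA, Gauss's law gives E = |σ|/(2ε₀).
E = 2πk|σ| = 2π(8.99×10^9)(2.06e-6) = 1.16×10^5 N/C.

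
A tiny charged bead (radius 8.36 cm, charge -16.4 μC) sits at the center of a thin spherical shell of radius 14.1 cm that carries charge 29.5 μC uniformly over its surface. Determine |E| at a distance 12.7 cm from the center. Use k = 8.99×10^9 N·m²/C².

|E| = 9.14e6 N/C

By spherical symmetry E is radial; choose a Gaussian sphere of radius r = 12.7 cm (between the bodies, 8.36 cm < r < 14.1 cm).
Only the inner charge is enclosed; the outer shell contributes nothing inside itself. Q_enc = -16.4 μC = -1.64×10^-5 C.
By Gauss's law, ∮E·dA = E·4πr² = Q_enc/ε₀.
E = k|Q_enc|/r² = (8.99×10^9)(1.64×10^-5)/(0.127)² = 9.14×10^6 N/C.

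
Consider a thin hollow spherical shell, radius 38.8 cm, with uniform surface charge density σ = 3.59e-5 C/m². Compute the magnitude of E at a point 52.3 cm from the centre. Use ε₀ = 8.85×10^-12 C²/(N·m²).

Symmetry ⇒ E = E(r) r̂. Gaussian sphere of radius r = 52.3 cm (r > 38.8 cm).
The entire shell is enclosed: Q_enc = σ·4πR² = (3.59×10^-5)·4π·(0.388)² = 6.792e-5 C.
By Gauss's law, ∮E·dA = E·4πr² = Q_enc/ε₀.
E = |Q_enc|/(4πε₀r²) = (6.792×10^-5)/(4π·8.85×10^-12·(0.523)²) = 2.23×10^6 N/C.

|E| = 2.23×10^6 V/m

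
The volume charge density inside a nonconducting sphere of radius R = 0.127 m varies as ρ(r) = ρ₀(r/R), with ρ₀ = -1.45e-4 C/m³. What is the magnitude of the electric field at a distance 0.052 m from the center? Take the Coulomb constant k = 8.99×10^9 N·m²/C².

|E| ≈ 8.72e4 N/C

Symmetry ⇒ E = E(r) r̂. Gaussian sphere of radius r = 0.052 m (r < R).
Q_enc = ∫₀^r ρ(r')·4πr'² dr' = (4πρ₀/R) ∫₀^r r'^3 dr' = 4πρ₀ r^4/(4·R) = -2.623×10^-8 C.
Since E is radial and uniform over the Gaussian sphere, Φ = E·4πr² = Q_enc/ε₀.
E = k|Q_enc|/r² = (8.99×10^9)(2.623×10^-8)/(0.052)² = 8.72×10^4 N/C.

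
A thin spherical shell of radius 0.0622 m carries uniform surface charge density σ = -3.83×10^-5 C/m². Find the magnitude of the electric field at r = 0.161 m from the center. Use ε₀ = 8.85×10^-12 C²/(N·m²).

6.46×10^5 V/m

Take a concentric spherical Gaussian surface of radius r = 0.161 m (r > 0.0622 m).
The entire shell is enclosed: Q_enc = σ·4πR² = (-3.83e-5)·4π·(0.0622)² = -1.862×10^-6 C.
Since E is radial and uniform over the Gaussian sphere, Φ = E·4πr² = Q_enc/ε₀.
E = |Q_enc|/(4πε₀r²) = (1.862×10^-6)/(4π·8.85×10^-12·(0.161)²) = 6.46e5 N/C.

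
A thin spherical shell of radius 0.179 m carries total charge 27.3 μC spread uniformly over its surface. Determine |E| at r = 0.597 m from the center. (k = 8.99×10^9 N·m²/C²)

Take a concentric spherical Gaussian surface of radius r = 0.597 m (r > 0.179 m).
The entire shell is enclosed: Q_enc = 2.73×10^-5 C.
Gauss's law: E·4πr² = Q_enc/ε₀.
E = k|Q_enc|/r² = (8.99×10^9)(2.73×10^-5)/(0.597)² = 6.89e5 N/C.

6.89e5 N/C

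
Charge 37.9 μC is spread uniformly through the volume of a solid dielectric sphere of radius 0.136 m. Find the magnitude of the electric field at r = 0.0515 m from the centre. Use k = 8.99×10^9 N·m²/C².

Use a concentric Gaussian sphere at r = 0.0515 m (r < R).
For a uniform sphere the enclosed fraction is (r/R)³, so Q_enc = (37.9 μC)(0.0515/0.136)³ = 2.058×10^-6 C.
Applying ∮E·dA = Q_enc/ε₀ with Φ = E(4πr²):
E = k|Q_enc|/r² = (8.99×10^9)(2.058e-6)/(0.0515)² = 6.98×10^6 N/C.

E = 6.98e6 N/C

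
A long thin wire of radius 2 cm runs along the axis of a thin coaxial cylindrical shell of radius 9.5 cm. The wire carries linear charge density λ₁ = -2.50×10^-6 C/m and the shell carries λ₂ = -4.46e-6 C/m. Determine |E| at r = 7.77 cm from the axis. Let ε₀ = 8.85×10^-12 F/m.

E = 5.79×10^5 N/C

Coaxial Gaussian cylinder, radius r = 7.77 cm, length L (between the conductors, 2 cm < r < 9.5 cm).
The shell at 9.5 cm lies outside the Gaussian surface, so λ_enc = λ₁ = -2.50e-6 C/m.
Applying ∮E·dA = Q_enc/ε₀ with the end caps contributing no flux:
E = |λ_enc|/(2πε₀r) = (2.50×10^-6)/(2π·8.85×10^-12·0.0777) = 5.79×10^5 N/C.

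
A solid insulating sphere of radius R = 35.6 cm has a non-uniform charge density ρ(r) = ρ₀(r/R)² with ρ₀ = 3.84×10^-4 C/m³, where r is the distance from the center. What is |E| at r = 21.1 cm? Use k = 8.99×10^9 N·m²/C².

|E| ≈ 6.43×10^5 N/C

Symmetry ⇒ E = E(r) r̂. Gaussian sphere of radius r = 21.1 cm (r < R).
Q_enc = ∫₀^r ρ(r')·4πr'² dr' = (4πρ₀/R²) ∫₀^r r'^4 dr' = 4πρ₀ r^5/(5·R²) = 3.185e-6 C.
Gauss's law: E·4πr² = Q_enc/ε₀.
E = k|Q_enc|/r² = (8.99×10^9)(3.185e-6)/(0.211)² = 6.43×10^5 N/C.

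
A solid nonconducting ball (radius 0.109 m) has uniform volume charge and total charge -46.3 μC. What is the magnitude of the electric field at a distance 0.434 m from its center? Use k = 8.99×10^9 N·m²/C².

E = 2.21e6 N/C

By spherical symmetry E is radial; choose a Gaussian sphere of radius r = 0.434 m (r > R, so the entire charge is enclosed).
Q_enc = -46.3 μC = -4.63×10^-5 C.
Applying ∮E·dA = Q_enc/ε₀ with Φ = E(4πr²):
E = k|Q_enc|/r² = (8.99×10^9)(4.63e-5)/(0.434)² = 2.21e6 N/C.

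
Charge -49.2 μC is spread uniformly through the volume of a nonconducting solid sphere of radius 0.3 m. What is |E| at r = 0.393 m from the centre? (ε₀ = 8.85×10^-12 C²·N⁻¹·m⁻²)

E = 2.86e6 V/m

Take a concentric spherical Gaussian surface of radius r = 0.393 m (r > R, so the entire charge is enclosed).
Q_enc = -49.2 μC = -4.92×10^-5 C.
Gauss's law: E·4πr² = Q_enc/ε₀.
E = |Q_enc|/(4πε₀r²) = (4.92×10^-5)/(4π·8.85×10^-12·(0.393)²) = 2.86×10^6 N/C.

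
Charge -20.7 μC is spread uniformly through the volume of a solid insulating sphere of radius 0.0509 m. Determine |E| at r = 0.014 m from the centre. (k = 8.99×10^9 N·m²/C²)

E = 1.98×10^7 V/m

By spherical symmetry E is radial; choose a Gaussian sphere of radius r = 0.014 m (r < R).
Only the charge within r is enclosed: Q_enc = Q·(r/R)³ = (-20.7 μC)·(0.014 m/0.0509 m)³ = -4.307e-7 C.
By Gauss's law, ∮E·dA = E·4πr² = Q_enc/ε₀.
E = k|Q_enc|/r² = (8.99×10^9)(4.307×10^-7)/(0.014)² = 1.98×10^7 N/C.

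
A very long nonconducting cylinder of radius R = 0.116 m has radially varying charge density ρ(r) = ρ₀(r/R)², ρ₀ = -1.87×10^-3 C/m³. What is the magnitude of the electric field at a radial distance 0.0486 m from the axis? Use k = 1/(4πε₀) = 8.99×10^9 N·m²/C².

|E| = 4.51×10^5 V/m

Choose a coaxial cylinder of radius r = 0.0486 m (arbitrary length L) as the Gaussian surface (r < R).
λ_enc = ∫₀^r ρ(r')·2πr' dr' = (2πρ₀/R²)·r^4/4 = -1.218×10^-6 C/m.
By Gauss's law (flux through the curved wall only), E·2πrL = λ_enc L/ε₀.
E = 2k|λ_enc|/r = 2(8.99×10^9)(1.218×10^-6)/(0.0486) = 4.51×10^5 N/C.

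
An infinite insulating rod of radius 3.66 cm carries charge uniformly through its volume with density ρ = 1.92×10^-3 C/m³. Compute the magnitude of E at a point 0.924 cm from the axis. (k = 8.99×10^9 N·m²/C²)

Choose a coaxial cylinder of radius r = 0.924 cm (arbitrary length L) as the Gaussian surface (r < R).
Charge inside radius r per length L is ρ·πr²·L, so λ_enc = ρπr² = 5.15×10^-7 C/m.
Gauss's law: E·2πrL = λ_enc L/ε₀.
E = 2k|λ_enc|/r = 2(8.99×10^9)(5.15e-7)/(0.00924) = 1.00e6 N/C.

|E| ≈ 1.00e6 N/C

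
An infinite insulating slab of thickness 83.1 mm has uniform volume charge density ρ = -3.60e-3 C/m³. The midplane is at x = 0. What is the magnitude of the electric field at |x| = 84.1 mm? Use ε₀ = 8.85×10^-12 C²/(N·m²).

|E| = 1.69×10^7 V/m

The point |x| = 84.1 mm lies outside the slab (half-thickness 0.04155 m). A symmetric pillbox spanning the full slab encloses Q_enc = ρ·d·A.
Flux = 2EA ⇒ E = |ρ|d/(2ε₀), independent of distance outside.
E = (3.60×10^-3)(0.0831)/(2·8.85×10^-12) = 1.69e7 N/C.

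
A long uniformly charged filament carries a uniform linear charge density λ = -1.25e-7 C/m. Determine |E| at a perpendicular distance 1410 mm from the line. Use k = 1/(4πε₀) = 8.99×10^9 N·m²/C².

|E| = 1.59e3 N/C

Coaxial Gaussian cylinder, radius r = 1410 mm, length L.
Q_enc = λL, so λ_enc = -1.25×10^-7 C/m.
By Gauss's law (flux through the curved wall only), E·2πrL = λ_enc L/ε₀.
E = 2k|λ_enc|/r = 2(8.99×10^9)(1.25×10^-7)/(1.41) = 1.59×10^3 N/C.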